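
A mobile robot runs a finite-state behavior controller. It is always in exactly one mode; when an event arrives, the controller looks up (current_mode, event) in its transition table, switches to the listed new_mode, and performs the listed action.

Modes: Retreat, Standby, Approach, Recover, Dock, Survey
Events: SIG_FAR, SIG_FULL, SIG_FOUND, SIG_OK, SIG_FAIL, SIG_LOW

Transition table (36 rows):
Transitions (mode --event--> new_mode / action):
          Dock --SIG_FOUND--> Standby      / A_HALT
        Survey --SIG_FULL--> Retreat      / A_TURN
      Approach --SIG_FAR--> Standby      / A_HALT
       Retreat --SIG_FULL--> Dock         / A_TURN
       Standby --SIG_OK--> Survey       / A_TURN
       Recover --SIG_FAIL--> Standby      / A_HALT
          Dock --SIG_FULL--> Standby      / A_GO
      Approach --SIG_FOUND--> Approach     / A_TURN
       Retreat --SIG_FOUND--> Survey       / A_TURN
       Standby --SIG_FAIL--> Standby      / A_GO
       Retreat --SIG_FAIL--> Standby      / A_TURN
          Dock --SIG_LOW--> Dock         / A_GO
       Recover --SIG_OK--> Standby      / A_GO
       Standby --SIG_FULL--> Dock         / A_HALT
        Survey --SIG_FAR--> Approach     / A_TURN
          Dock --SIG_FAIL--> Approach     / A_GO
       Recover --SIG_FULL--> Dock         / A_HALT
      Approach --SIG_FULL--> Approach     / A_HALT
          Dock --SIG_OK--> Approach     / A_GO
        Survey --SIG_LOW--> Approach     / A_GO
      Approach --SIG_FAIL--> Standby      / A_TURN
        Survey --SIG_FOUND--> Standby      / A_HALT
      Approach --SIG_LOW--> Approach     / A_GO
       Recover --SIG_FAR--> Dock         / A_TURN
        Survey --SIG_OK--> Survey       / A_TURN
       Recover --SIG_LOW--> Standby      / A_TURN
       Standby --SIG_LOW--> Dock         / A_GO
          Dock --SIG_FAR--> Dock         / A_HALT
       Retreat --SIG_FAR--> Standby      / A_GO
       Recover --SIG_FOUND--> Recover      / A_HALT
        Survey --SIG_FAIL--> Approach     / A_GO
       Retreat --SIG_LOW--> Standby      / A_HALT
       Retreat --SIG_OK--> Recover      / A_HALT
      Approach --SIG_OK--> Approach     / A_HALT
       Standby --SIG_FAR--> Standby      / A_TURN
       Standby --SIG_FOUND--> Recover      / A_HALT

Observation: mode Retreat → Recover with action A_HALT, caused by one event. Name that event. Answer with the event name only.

try SIG_FAR: (Retreat, SIG_FAR) → (Standby, A_GO)
try SIG_FULL: (Retreat, SIG_FULL) → (Dock, A_TURN)
try SIG_FOUND: (Retreat, SIG_FOUND) → (Survey, A_TURN)
try SIG_OK: (Retreat, SIG_OK) → (Recover, A_HALT)  ← matches
try SIG_FAIL: (Retreat, SIG_FAIL) → (Standby, A_TURN)
try SIG_LOW: (Retreat, SIG_LOW) → (Standby, A_HALT)

SIG_OK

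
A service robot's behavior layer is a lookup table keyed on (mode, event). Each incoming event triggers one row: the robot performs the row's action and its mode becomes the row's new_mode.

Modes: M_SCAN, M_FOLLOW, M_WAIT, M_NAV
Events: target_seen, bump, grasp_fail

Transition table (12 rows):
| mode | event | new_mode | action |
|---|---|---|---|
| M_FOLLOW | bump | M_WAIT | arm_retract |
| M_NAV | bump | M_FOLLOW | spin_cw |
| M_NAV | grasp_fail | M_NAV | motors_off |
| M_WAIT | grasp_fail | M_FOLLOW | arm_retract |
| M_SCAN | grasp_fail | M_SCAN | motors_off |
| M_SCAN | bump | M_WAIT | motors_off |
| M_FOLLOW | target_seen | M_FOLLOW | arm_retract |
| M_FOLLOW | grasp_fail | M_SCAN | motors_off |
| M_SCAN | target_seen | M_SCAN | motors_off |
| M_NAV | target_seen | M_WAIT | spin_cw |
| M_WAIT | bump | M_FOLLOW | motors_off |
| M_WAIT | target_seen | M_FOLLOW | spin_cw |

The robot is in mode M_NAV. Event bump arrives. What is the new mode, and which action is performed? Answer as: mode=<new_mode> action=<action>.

current mode = M_NAV; filter table to that mode:
  (M_NAV, bump) → (M_FOLLOW, spin_cw)  ← event matches
  (M_NAV, grasp_fail) → (M_NAV, motors_off)
  (M_NAV, target_seen) → (M_WAIT, spin_cw)
event = bump selects (M_FOLLOW, spin_cw)

mode=M_FOLLOW action=spin_cw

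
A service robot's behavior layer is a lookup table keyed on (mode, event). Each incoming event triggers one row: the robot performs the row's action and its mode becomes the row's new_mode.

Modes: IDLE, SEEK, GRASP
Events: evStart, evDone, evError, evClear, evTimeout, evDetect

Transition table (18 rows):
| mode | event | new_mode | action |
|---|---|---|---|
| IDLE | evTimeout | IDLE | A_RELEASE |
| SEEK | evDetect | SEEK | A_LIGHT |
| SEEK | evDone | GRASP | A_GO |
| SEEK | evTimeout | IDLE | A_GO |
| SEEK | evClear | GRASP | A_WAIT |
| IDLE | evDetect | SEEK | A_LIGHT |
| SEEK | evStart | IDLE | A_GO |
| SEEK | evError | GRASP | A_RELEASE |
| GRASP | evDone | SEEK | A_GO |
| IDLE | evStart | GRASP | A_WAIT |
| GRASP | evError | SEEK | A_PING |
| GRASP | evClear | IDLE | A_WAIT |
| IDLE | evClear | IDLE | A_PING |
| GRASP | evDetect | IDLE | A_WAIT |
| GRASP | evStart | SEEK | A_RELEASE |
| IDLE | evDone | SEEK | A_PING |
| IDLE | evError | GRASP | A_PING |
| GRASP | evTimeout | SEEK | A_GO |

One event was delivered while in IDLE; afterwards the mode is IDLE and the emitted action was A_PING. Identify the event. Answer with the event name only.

try evStart: (IDLE, evStart) → (GRASP, A_WAIT)
try evDone: (IDLE, evDone) → (SEEK, A_PING)
try evError: (IDLE, evError) → (GRASP, A_PING)
try evClear: (IDLE, evClear) → (IDLE, A_PING)  ← matches
try evTimeout: (IDLE, evTimeout) → (IDLE, A_RELEASE)
try evDetect: (IDLE, evDetect) → (SEEK, A_LIGHT)

evClear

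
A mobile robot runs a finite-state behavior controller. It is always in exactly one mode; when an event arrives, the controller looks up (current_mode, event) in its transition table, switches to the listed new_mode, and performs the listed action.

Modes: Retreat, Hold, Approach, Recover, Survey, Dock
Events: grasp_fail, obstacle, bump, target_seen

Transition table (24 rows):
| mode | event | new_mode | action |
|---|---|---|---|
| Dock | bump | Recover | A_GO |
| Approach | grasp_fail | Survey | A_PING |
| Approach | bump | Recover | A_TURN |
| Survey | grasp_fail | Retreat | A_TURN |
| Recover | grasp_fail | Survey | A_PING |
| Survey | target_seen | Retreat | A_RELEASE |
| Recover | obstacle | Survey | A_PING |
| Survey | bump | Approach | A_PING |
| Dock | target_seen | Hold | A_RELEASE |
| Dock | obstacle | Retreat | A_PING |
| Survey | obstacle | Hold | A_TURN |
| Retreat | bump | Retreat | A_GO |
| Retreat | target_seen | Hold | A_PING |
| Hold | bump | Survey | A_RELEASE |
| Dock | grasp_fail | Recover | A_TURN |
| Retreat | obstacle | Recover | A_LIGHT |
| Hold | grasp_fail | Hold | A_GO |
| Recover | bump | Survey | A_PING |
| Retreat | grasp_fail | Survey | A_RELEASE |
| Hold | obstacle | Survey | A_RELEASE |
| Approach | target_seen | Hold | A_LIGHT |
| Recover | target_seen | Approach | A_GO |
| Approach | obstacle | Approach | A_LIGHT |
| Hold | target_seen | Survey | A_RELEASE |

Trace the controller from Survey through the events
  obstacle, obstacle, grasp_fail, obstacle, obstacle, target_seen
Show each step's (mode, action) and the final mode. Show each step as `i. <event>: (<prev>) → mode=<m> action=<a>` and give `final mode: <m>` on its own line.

1. obstacle: (Survey) → mode=Hold action=A_TURN
2. obstacle: (Hold) → mode=Survey action=A_RELEASE
3. grasp_fail: (Survey) → mode=Retreat action=A_TURN
4. obstacle: (Retreat) → mode=Recover action=A_LIGHT
5. obstacle: (Recover) → mode=Survey action=A_PING
6. target_seen: (Survey) → mode=Retreat action=A_RELEASE

final mode: Retreat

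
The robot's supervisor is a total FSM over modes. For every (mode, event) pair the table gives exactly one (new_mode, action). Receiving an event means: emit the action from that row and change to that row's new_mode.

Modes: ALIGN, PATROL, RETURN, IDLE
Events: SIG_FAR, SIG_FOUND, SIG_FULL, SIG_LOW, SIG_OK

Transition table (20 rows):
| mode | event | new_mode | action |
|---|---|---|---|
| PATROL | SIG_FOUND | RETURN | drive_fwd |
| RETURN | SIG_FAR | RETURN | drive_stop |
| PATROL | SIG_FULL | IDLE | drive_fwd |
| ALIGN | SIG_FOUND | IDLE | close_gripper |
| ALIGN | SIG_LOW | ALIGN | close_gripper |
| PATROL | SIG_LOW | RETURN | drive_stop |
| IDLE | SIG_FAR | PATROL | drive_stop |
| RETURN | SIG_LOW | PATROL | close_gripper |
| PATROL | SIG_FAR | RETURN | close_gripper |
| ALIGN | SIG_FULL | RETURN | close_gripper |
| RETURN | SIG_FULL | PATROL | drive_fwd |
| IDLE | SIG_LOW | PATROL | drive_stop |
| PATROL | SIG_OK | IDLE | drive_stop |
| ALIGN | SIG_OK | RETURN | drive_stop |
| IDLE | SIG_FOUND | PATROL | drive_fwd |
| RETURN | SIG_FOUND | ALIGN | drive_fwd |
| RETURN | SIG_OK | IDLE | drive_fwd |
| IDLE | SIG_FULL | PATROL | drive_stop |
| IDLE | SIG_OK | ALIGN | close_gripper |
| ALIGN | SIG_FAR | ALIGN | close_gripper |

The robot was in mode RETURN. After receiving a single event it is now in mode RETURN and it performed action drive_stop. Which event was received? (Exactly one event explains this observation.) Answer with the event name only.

SIG_FAR

try SIG_FAR: (RETURN, SIG_FAR) → (RETURN, drive_stop)  ← matches
try SIG_FOUND: (RETURN, SIG_FOUND) → (ALIGN, drive_fwd)
try SIG_FULL: (RETURN, SIG_FULL) → (PATROL, drive_fwd)
try SIG_LOW: (RETURN, SIG_LOW) → (PATROL, close_gripper)
try SIG_OK: (RETURN, SIG_OK) → (IDLE, drive_fwd)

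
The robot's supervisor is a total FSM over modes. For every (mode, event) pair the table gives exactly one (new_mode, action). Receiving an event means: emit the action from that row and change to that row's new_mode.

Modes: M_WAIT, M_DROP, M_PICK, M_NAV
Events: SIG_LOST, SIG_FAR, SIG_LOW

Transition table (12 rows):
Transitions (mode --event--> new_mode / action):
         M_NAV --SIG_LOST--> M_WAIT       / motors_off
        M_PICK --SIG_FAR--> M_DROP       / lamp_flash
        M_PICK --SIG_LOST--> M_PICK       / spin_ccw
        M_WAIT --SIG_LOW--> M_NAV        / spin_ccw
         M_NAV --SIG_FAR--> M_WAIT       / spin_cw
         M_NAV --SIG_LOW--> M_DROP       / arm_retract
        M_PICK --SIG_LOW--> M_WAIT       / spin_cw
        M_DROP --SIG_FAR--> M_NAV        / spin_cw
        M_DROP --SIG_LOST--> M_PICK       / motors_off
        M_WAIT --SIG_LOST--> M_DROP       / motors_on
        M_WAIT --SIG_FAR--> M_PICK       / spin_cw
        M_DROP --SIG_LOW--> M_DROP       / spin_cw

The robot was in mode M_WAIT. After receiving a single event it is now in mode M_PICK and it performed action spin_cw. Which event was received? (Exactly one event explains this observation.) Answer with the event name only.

SIG_FAR

try SIG_LOST: (M_WAIT, SIG_LOST) → (M_DROP, motors_on)
try SIG_FAR: (M_WAIT, SIG_FAR) → (M_PICK, spin_cw)  ← matches
try SIG_LOW: (M_WAIT, SIG_LOW) → (M_NAV, spin_ccw)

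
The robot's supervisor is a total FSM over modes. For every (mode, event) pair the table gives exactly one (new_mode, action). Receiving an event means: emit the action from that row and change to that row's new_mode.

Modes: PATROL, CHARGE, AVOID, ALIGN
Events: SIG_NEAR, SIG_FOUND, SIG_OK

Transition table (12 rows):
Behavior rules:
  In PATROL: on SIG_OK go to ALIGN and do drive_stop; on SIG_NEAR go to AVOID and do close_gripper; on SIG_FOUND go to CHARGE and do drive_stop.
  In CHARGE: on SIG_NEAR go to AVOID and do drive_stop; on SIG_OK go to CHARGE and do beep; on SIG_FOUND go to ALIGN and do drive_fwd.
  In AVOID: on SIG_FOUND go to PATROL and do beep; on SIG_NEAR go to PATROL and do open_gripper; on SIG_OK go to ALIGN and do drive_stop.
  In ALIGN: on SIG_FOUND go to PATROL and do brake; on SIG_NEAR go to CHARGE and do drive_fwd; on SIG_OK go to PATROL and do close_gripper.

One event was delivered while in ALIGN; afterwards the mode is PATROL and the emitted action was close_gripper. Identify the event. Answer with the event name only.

SIG_OK

try SIG_NEAR: (ALIGN, SIG_NEAR) → (CHARGE, drive_fwd)
try SIG_FOUND: (ALIGN, SIG_FOUND) → (PATROL, brake)
try SIG_OK: (ALIGN, SIG_OK) → (PATROL, close_gripper)  ← matches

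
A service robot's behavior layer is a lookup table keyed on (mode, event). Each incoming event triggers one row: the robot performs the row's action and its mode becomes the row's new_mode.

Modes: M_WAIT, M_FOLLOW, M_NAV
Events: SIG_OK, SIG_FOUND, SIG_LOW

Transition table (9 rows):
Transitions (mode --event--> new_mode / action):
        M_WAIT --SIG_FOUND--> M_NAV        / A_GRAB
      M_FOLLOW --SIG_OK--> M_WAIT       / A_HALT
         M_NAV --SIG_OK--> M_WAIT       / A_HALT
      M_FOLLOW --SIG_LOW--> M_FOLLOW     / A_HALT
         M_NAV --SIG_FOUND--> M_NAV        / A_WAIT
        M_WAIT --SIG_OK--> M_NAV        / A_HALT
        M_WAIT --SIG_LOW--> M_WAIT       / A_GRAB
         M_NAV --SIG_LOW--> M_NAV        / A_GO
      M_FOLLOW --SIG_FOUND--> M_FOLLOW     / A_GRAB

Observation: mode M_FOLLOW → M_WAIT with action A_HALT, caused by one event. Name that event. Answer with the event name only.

try SIG_OK: (M_FOLLOW, SIG_OK) → (M_WAIT, A_HALT)  ← matches
try SIG_FOUND: (M_FOLLOW, SIG_FOUND) → (M_FOLLOW, A_GRAB)
try SIG_LOW: (M_FOLLOW, SIG_LOW) → (M_FOLLOW, A_HALT)

SIG_OK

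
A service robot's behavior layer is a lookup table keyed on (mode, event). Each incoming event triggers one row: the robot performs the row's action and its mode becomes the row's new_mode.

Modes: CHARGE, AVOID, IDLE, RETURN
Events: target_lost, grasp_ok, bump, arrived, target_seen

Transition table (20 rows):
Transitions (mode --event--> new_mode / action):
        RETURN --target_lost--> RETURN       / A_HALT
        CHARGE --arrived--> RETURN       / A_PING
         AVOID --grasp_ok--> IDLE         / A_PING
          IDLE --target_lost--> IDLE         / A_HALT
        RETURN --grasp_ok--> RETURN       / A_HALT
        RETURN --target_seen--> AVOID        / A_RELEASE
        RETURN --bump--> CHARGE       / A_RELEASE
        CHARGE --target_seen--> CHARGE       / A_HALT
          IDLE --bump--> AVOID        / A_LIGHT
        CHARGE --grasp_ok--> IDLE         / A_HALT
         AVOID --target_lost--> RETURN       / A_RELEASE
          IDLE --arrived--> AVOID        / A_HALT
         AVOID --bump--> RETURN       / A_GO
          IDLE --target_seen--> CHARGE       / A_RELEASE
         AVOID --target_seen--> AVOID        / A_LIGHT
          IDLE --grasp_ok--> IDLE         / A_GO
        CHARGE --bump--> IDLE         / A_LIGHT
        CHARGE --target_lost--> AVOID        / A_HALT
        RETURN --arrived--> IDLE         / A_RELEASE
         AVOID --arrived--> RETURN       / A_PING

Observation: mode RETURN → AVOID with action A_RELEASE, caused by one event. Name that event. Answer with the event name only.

try target_lost: (RETURN, target_lost) → (RETURN, A_HALT)
try grasp_ok: (RETURN, grasp_ok) → (RETURN, A_HALT)
try bump: (RETURN, bump) → (CHARGE, A_RELEASE)
try arrived: (RETURN, arrived) → (IDLE, A_RELEASE)
try target_seen: (RETURN, target_seen) → (AVOID, A_RELEASE)  ← matches

target_seen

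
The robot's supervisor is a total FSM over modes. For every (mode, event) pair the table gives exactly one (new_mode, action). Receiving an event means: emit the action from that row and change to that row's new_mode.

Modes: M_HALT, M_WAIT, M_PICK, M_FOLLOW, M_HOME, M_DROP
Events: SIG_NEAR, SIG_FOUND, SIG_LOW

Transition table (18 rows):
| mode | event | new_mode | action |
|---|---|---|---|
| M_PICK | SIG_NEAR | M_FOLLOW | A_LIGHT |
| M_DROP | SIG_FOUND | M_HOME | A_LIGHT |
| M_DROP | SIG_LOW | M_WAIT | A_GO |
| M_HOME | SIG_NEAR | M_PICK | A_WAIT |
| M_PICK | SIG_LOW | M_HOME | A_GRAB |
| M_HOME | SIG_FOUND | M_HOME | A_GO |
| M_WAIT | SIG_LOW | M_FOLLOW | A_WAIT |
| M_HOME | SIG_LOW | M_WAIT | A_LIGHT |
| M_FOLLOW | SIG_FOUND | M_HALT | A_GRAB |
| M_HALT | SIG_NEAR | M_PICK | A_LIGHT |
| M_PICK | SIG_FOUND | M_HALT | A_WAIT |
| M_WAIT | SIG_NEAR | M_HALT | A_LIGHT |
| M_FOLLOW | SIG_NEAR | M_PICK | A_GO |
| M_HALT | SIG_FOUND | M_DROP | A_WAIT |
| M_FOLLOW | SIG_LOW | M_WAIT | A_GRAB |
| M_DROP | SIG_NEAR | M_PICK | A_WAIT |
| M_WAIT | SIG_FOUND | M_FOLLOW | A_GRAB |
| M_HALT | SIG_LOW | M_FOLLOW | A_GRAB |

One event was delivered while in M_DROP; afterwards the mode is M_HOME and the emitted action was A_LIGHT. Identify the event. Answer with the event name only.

try SIG_NEAR: (M_DROP, SIG_NEAR) → (M_PICK, A_WAIT)
try SIG_FOUND: (M_DROP, SIG_FOUND) → (M_HOME, A_LIGHT)  ← matches
try SIG_LOW: (M_DROP, SIG_LOW) → (M_WAIT, A_GO)

SIG_FOUND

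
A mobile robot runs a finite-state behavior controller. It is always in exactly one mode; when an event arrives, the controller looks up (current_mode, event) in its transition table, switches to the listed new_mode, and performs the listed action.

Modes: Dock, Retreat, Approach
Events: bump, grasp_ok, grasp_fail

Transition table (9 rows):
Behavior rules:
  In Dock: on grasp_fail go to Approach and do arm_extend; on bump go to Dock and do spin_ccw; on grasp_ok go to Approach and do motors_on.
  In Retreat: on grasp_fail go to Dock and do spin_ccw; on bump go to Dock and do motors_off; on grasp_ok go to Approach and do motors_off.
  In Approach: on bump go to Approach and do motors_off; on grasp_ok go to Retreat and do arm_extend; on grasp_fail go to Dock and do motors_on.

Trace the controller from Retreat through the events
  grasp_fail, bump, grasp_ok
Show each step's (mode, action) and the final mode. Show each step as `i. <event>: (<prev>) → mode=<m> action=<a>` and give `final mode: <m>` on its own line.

1. grasp_fail: (Retreat) → mode=Dock action=spin_ccw
2. bump: (Dock) → mode=Dock action=spin_ccw
3. grasp_ok: (Dock) → mode=Approach action=motors_on

final mode: Approach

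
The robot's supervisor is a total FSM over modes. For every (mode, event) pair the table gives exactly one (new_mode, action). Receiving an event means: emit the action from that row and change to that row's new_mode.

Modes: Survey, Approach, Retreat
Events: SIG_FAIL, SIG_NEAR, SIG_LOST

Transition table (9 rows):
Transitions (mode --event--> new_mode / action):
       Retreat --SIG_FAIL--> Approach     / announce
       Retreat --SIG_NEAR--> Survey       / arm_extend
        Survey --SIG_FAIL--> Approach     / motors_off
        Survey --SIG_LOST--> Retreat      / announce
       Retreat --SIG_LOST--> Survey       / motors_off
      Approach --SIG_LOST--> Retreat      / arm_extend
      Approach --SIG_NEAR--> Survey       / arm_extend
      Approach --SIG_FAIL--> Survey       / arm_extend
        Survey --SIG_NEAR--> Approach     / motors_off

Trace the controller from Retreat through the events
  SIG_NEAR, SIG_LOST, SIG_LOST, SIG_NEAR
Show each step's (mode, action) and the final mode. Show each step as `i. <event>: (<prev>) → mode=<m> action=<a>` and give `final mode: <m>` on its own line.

final mode: Approach

1. SIG_NEAR: (Retreat) → mode=Survey action=arm_extend
2. SIG_LOST: (Survey) → mode=Retreat action=announce
3. SIG_LOST: (Retreat) → mode=Survey action=motors_off
4. SIG_NEAR: (Survey) → mode=Approach action=motors_off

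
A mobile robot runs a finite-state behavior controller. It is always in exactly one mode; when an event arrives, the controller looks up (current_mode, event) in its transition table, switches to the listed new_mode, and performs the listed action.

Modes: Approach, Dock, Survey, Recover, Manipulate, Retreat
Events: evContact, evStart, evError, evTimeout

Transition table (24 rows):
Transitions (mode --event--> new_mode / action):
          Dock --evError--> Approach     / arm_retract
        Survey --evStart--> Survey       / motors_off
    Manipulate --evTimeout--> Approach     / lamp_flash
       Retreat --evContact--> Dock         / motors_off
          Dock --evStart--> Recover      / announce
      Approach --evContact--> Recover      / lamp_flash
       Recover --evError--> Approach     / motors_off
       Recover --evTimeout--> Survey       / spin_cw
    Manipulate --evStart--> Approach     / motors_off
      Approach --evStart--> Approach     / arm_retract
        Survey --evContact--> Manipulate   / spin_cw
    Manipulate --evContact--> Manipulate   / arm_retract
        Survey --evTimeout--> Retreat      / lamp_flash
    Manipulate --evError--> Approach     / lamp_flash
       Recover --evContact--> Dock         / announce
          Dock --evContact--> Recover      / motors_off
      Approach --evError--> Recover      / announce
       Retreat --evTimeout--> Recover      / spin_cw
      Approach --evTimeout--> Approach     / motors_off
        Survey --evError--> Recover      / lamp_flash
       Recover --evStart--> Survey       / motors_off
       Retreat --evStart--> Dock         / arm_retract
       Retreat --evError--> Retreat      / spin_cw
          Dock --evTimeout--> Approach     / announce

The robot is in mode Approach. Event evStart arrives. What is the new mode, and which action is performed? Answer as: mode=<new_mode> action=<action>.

mode=Approach action=arm_retract

current mode = Approach; filter table to that mode:
  (Approach, evContact) → (Recover, lamp_flash)
  (Approach, evStart) → (Approach, arm_retract)  ← event matches
  (Approach, evError) → (Recover, announce)
  (Approach, evTimeout) → (Approach, motors_off)
event = evStart selects (Approach, arm_retract)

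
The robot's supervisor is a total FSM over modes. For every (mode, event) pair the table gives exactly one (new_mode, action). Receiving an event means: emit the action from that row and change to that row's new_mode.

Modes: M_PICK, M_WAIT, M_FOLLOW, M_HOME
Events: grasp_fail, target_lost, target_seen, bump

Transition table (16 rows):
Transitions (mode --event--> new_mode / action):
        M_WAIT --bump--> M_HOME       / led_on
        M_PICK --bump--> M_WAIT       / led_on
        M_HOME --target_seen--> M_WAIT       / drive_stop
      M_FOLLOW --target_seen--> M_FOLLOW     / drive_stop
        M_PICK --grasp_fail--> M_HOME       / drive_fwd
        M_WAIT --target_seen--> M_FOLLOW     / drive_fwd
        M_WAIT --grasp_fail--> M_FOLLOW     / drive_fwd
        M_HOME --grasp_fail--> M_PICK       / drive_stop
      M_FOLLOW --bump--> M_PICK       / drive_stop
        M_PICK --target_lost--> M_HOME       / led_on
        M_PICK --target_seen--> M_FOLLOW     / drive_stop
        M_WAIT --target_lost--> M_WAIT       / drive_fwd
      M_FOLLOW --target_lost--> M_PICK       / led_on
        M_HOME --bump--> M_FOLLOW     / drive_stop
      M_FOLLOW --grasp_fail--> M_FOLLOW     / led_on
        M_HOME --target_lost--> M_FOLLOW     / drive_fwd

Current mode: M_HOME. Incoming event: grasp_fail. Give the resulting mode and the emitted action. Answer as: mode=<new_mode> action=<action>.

mode=M_PICK action=drive_stop

current mode = M_HOME; filter table to that mode:
  (M_HOME, target_seen) → (M_WAIT, drive_stop)
  (M_HOME, grasp_fail) → (M_PICK, drive_stop)  ← event matches
  (M_HOME, bump) → (M_FOLLOW, drive_stop)
  (M_HOME, target_lost) → (M_FOLLOW, drive_fwd)
event = grasp_fail selects (M_PICK, drive_stop)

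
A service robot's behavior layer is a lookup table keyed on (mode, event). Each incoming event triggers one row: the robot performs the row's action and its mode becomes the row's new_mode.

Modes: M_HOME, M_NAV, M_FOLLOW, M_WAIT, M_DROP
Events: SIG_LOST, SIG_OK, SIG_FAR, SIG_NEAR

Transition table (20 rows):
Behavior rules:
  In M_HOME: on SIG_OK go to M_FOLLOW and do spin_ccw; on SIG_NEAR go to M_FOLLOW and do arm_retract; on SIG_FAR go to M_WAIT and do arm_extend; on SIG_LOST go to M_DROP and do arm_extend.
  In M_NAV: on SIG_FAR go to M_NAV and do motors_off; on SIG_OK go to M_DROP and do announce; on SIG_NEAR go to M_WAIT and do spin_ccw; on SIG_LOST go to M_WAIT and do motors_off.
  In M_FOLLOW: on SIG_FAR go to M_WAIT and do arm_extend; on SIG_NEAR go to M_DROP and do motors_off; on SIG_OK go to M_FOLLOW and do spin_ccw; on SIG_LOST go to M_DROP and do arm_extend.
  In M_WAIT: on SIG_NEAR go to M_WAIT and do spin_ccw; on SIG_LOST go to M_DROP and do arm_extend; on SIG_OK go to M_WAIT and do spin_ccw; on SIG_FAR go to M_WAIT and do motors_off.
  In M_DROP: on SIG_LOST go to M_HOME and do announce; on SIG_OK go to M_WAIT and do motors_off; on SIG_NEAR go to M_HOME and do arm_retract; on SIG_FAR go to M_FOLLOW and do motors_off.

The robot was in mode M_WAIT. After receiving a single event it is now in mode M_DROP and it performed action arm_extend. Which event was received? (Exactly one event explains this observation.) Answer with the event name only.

try SIG_LOST: (M_WAIT, SIG_LOST) → (M_DROP, arm_extend)  ← matches
try SIG_OK: (M_WAIT, SIG_OK) → (M_WAIT, spin_ccw)
try SIG_FAR: (M_WAIT, SIG_FAR) → (M_WAIT, motors_off)
try SIG_NEAR: (M_WAIT, SIG_NEAR) → (M_WAIT, spin_ccw)

SIG_LOST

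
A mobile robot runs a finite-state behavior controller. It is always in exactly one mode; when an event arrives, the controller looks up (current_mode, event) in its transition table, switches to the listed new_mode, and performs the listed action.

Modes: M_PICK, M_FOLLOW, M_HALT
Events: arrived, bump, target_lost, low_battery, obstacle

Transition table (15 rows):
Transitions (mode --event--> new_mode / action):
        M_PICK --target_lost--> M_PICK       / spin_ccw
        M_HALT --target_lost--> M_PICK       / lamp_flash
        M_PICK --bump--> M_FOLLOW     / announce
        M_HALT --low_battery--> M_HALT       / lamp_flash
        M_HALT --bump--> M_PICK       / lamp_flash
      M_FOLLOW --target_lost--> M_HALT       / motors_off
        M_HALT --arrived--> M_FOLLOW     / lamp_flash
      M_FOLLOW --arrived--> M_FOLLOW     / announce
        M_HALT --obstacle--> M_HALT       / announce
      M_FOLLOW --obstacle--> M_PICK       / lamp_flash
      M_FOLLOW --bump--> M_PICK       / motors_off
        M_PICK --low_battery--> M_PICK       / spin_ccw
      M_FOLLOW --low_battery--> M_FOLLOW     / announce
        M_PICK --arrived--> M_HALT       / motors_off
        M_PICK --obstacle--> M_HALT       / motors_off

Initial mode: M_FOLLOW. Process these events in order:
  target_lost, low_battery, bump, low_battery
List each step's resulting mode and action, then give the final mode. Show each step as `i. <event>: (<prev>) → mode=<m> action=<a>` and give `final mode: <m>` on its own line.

1. target_lost: (M_FOLLOW) → mode=M_HALT action=motors_off
2. low_battery: (M_HALT) → mode=M_HALT action=lamp_flash
3. bump: (M_HALT) → mode=M_PICK action=lamp_flash
4. low_battery: (M_PICK) → mode=M_PICK action=spin_ccw

final mode: M_PICK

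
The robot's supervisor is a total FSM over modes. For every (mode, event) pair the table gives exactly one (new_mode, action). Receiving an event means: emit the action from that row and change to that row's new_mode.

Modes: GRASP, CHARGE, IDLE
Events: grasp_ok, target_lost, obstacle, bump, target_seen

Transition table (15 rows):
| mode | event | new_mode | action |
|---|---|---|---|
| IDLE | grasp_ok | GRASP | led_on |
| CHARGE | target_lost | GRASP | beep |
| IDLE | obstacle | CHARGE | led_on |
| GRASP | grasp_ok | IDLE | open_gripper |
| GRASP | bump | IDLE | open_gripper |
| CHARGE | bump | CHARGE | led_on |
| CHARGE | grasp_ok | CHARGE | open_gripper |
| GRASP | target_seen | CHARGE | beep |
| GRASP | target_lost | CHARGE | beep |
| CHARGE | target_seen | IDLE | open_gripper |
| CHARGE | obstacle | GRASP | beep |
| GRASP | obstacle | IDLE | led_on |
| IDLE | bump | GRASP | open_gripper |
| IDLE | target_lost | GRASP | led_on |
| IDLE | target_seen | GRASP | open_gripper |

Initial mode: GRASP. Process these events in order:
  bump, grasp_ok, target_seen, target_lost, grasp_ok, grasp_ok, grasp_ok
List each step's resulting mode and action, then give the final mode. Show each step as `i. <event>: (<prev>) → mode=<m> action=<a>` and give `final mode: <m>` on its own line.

1. bump: (GRASP) → mode=IDLE action=open_gripper
2. grasp_ok: (IDLE) → mode=GRASP action=led_on
3. target_seen: (GRASP) → mode=CHARGE action=beep
4. target_lost: (CHARGE) → mode=GRASP action=beep
5. grasp_ok: (GRASP) → mode=IDLE action=open_gripper
6. grasp_ok: (IDLE) → mode=GRASP action=led_on
7. grasp_ok: (GRASP) → mode=IDLE action=open_gripper

final mode: IDLE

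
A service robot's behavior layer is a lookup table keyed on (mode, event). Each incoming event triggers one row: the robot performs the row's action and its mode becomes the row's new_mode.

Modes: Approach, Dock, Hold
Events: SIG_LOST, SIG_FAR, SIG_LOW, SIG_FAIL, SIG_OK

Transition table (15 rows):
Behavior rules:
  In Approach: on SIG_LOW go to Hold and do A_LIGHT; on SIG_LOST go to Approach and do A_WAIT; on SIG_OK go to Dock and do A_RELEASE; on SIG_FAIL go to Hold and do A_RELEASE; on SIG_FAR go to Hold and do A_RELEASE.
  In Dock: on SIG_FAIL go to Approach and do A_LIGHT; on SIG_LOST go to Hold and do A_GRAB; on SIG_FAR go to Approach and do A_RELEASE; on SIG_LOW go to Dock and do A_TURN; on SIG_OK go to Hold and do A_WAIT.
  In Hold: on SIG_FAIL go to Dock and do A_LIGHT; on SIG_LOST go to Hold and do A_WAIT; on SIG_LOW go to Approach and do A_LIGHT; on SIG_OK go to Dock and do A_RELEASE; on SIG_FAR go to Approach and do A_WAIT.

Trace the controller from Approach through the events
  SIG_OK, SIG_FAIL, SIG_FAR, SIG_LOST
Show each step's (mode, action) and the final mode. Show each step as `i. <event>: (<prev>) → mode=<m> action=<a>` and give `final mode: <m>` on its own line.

final mode: Hold

1. SIG_OK: (Approach) → mode=Dock action=A_RELEASE
2. SIG_FAIL: (Dock) → mode=Approach action=A_LIGHT
3. SIG_FAR: (Approach) → mode=Hold action=A_RELEASE
4. SIG_LOST: (Hold) → mode=Hold action=A_WAIT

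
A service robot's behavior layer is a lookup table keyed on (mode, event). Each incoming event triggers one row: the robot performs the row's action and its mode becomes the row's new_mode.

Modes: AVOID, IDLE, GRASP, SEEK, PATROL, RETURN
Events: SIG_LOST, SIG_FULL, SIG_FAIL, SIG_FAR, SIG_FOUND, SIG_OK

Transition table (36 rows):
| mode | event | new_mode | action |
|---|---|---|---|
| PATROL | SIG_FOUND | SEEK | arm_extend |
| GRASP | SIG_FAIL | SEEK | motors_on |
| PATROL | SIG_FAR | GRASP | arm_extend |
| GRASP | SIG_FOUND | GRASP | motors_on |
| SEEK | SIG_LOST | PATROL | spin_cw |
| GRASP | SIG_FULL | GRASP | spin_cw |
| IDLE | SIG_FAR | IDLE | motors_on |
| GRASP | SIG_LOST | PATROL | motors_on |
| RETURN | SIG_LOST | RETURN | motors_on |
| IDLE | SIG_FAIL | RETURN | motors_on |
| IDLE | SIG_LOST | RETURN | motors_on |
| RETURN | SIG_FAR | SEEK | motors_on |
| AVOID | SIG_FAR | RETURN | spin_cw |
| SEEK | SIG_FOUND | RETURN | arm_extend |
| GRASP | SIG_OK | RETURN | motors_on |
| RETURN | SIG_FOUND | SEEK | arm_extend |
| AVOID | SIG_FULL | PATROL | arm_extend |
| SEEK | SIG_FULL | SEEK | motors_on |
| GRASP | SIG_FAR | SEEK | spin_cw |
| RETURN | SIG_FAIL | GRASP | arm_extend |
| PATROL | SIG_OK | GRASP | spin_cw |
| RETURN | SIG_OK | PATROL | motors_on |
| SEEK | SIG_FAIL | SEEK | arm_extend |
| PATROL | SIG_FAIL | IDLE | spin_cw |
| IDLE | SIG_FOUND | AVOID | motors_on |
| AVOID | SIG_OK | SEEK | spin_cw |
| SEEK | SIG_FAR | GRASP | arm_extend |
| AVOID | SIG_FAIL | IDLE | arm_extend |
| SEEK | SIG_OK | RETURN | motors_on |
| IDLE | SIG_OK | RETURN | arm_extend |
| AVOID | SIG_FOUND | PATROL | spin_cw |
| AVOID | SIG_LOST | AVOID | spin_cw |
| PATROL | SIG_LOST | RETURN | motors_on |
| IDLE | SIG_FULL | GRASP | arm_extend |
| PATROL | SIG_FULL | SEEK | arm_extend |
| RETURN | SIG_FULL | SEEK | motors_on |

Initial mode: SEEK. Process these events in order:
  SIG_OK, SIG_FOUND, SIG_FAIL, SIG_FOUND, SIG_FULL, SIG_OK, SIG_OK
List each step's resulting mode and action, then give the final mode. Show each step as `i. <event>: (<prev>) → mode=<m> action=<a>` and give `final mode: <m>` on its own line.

1. SIG_OK: (SEEK) → mode=RETURN action=motors_on
2. SIG_FOUND: (RETURN) → mode=SEEK action=arm_extend
3. SIG_FAIL: (SEEK) → mode=SEEK action=arm_extend
4. SIG_FOUND: (SEEK) → mode=RETURN action=arm_extend
5. SIG_FULL: (RETURN) → mode=SEEK action=motors_on
6. SIG_OK: (SEEK) → mode=RETURN action=motors_on
7. SIG_OK: (RETURN) → mode=PATROL action=motors_on

final mode: PATROL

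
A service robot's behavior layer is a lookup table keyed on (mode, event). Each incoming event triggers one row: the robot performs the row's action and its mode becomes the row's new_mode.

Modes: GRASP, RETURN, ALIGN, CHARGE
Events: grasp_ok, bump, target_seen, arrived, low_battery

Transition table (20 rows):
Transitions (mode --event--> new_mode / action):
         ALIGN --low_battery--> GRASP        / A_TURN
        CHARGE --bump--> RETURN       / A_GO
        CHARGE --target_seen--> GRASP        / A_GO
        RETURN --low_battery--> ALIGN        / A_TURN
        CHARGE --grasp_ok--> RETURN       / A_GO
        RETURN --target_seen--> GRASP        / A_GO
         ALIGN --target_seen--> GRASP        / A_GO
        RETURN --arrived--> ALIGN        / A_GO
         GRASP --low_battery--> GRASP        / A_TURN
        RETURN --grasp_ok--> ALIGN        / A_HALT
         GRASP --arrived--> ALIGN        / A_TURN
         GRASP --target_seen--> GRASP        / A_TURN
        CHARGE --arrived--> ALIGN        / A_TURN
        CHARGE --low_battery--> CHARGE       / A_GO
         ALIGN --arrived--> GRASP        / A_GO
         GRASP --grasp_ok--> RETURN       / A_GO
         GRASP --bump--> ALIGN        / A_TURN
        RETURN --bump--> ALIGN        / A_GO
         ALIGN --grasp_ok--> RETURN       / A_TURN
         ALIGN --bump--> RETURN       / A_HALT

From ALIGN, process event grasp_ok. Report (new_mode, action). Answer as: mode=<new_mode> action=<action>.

current mode = ALIGN; filter table to that mode:
  (ALIGN, low_battery) → (GRASP, A_TURN)
  (ALIGN, target_seen) → (GRASP, A_GO)
  (ALIGN, arrived) → (GRASP, A_GO)
  (ALIGN, grasp_ok) → (RETURN, A_TURN)  ← event matches
  (ALIGN, bump) → (RETURN, A_HALT)
event = grasp_ok selects (RETURN, A_TURN)

mode=RETURN action=A_TURN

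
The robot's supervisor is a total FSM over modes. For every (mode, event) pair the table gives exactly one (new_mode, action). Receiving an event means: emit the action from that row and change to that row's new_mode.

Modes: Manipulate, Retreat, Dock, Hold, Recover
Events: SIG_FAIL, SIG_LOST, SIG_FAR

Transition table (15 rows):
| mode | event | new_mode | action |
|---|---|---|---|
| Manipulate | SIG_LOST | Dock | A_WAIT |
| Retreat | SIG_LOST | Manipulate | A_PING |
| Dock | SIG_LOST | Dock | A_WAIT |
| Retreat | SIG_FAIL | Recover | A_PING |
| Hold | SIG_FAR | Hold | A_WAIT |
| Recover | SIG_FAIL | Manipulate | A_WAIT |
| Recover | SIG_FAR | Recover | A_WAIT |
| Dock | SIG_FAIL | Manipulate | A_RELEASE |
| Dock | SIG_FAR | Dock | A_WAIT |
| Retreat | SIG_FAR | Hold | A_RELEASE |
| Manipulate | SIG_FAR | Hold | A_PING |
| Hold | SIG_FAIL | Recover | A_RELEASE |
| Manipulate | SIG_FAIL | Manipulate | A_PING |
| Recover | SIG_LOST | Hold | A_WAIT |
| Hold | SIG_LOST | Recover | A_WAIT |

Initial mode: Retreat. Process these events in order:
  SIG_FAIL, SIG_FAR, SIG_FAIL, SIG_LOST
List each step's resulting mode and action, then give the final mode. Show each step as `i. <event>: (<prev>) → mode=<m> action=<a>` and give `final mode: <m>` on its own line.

final mode: Dock

1. SIG_FAIL: (Retreat) → mode=Recover action=A_PING
2. SIG_FAR: (Recover) → mode=Recover action=A_WAIT
3. SIG_FAIL: (Recover) → mode=Manipulate action=A_WAIT
4. SIG_LOST: (Manipulate) → mode=Dock action=A_WAIT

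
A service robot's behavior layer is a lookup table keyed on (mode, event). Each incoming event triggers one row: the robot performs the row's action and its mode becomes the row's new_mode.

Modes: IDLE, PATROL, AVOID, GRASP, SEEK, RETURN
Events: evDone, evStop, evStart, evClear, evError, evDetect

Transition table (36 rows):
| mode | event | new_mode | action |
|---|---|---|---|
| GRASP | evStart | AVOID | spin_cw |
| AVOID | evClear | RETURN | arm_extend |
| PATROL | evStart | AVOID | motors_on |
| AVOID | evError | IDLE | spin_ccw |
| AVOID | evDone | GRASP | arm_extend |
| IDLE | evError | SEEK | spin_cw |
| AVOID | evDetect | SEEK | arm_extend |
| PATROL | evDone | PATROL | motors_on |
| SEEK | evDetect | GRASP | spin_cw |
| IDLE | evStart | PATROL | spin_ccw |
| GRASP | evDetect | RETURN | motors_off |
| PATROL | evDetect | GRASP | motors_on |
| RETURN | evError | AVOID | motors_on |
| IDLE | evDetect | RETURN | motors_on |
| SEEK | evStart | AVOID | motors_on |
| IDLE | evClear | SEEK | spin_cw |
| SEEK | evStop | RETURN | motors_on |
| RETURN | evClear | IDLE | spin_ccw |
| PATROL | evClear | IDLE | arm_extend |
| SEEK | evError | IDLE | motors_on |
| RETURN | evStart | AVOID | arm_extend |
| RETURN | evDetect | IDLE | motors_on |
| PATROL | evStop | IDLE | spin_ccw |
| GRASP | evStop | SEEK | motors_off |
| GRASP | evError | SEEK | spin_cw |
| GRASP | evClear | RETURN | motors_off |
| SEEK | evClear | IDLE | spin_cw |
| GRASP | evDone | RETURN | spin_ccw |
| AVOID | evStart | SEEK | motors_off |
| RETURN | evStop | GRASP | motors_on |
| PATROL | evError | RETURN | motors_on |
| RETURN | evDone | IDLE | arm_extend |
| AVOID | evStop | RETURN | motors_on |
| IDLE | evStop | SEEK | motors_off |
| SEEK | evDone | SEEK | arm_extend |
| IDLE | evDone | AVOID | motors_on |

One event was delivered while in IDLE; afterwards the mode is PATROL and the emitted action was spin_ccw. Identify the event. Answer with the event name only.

evStart

try evDone: (IDLE, evDone) → (AVOID, motors_on)
try evStop: (IDLE, evStop) → (SEEK, motors_off)
try evStart: (IDLE, evStart) → (PATROL, spin_ccw)  ← matches
try evClear: (IDLE, evClear) → (SEEK, spin_cw)
try evError: (IDLE, evError) → (SEEK, spin_cw)
try evDetect: (IDLE, evDetect) → (RETURN, motors_on)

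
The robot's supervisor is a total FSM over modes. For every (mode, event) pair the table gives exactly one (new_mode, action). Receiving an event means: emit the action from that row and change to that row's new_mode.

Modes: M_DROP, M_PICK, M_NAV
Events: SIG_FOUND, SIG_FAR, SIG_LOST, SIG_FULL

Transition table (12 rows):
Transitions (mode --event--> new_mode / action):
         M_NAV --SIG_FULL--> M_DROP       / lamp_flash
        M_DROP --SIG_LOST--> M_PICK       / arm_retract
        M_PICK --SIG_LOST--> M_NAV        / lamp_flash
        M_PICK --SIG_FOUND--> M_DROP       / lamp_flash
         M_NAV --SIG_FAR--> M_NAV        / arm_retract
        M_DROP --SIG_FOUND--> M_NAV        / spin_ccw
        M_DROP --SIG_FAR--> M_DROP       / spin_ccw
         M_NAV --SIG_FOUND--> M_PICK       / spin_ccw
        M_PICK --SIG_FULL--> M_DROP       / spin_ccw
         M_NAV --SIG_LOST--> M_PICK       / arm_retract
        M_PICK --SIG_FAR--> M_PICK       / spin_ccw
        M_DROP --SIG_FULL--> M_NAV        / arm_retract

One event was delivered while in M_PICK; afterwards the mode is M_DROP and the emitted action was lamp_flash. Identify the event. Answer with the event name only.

SIG_FOUND

try SIG_FOUND: (M_PICK, SIG_FOUND) → (M_DROP, lamp_flash)  ← matches
try SIG_FAR: (M_PICK, SIG_FAR) → (M_PICK, spin_ccw)
try SIG_LOST: (M_PICK, SIG_LOST) → (M_NAV, lamp_flash)
try SIG_FULL: (M_PICK, SIG_FULL) → (M_DROP, spin_ccw)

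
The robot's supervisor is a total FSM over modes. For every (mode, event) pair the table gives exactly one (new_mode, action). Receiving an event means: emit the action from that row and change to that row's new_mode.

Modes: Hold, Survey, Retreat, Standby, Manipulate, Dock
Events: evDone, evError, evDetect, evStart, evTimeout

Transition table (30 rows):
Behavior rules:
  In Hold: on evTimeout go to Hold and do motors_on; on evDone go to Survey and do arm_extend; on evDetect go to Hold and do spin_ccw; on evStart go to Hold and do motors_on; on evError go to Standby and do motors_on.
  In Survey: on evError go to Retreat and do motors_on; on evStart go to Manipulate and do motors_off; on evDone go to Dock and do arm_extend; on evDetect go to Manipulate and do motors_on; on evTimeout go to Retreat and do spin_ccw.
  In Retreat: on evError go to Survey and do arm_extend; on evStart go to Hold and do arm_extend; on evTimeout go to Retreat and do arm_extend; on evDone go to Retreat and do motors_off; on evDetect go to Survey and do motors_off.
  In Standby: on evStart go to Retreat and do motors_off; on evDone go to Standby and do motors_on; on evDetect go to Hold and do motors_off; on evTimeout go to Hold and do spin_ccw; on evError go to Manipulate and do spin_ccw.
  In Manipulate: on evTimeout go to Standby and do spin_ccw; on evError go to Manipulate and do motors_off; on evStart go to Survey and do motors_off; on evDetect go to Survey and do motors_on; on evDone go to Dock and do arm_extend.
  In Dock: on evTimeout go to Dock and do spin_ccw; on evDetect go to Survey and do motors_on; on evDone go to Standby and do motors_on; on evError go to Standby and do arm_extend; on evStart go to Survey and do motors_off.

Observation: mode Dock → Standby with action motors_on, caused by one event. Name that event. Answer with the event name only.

try evDone: (Dock, evDone) → (Standby, motors_on)  ← matches
try evError: (Dock, evError) → (Standby, arm_extend)
try evDetect: (Dock, evDetect) → (Survey, motors_on)
try evStart: (Dock, evStart) → (Survey, motors_off)
try evTimeout: (Dock, evTimeout) → (Dock, spin_ccw)

evDone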